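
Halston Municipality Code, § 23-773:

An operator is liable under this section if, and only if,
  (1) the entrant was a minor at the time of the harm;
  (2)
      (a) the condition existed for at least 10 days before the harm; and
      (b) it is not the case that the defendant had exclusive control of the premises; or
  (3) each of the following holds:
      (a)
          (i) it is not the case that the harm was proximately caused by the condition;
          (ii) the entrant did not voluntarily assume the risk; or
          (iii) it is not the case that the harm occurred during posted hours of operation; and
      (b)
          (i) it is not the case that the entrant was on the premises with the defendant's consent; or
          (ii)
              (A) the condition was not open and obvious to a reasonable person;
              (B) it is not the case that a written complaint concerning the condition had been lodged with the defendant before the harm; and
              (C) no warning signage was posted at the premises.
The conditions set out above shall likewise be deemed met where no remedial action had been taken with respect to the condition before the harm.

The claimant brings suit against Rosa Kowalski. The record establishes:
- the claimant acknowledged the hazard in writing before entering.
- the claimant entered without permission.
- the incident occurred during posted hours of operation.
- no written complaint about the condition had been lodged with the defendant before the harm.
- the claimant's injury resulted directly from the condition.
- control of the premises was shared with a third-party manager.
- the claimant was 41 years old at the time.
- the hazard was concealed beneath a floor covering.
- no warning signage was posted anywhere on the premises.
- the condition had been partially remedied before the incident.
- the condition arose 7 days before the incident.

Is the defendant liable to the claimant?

(1) entrant a minor — not satisfied.
(a) condition ≥10 days old — not satisfied.
(b) not (exclusive control) — satisfied.
(2): F AND T → false.
(i) not (proximate cause) — fails.
(ii) no assumed risk — fails.
(iii) not (during posted hours) — not satisfied.
(a) = F OR F OR F = false.
(i) not (consent to enter) — met.
(A) not open/obvious — met.
(B) not (complaint lodged) — holds.
(C) no signage posted — met.
(ii) = T AND T AND T = true.
(b) = T OR T = true.
(3): F AND T → false.
So Overall is not satisfied (F OR F OR F).
Exception (no remedial action) — not satisfied.
Result: main false OR exception false → false.

No — not liable.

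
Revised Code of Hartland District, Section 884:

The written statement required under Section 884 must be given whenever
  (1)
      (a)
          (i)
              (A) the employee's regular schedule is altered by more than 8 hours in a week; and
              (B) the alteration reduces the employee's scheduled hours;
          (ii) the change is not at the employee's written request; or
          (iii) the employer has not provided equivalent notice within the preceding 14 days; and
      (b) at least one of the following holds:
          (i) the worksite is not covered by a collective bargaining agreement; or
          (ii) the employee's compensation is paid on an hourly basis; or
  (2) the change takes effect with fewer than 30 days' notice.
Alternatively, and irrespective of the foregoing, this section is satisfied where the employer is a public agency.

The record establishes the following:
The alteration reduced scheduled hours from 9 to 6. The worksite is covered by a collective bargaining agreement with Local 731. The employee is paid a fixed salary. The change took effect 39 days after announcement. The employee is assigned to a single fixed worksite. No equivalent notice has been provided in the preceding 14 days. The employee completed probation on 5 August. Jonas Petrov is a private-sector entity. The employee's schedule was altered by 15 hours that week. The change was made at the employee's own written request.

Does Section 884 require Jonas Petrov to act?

(A) schedule shift > 8h — satisfied.
(B) hours reduced — satisfied.
(i) = T AND T = true.
(ii) not employee-requested — fails.
(iii) no recent notice — holds.
(a): T OR F OR T → true.
(i) no CBA — fails.
(ii) hourly-paid — not met.
(b): F OR F → false.
So (1) is not satisfied (T AND F).
(2) < 30 days' notice — fails.
So Overall is not satisfied (F OR F).
Exception (public agency) — not satisfied.
Result: main false OR exception false → false.

No — not required.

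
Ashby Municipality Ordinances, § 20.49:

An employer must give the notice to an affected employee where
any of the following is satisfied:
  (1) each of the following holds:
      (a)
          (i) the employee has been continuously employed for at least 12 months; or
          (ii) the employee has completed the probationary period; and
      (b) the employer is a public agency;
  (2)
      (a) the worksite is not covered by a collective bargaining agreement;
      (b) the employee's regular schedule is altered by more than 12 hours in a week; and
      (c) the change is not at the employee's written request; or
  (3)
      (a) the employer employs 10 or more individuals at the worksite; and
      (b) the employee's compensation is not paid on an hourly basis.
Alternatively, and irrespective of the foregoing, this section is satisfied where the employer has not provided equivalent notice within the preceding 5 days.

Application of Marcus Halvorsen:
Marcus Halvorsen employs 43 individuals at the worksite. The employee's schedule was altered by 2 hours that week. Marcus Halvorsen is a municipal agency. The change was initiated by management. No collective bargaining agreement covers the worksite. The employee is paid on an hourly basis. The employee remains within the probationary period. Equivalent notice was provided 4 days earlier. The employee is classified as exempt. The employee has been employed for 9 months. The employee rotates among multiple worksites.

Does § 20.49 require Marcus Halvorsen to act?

(i) tenure ≥ 12 mo. — not met.
(ii) past probation — not met.
(a) = F OR F = false.
(b) public agency — holds.
So (1) is not satisfied (F AND T).
(a) no CBA — satisfied.
(b) schedule shift > 12h — not satisfied.
(c) not employee-requested — holds.
(2) = T AND F AND T = false.
(a) ≥ 10 at site — satisfied.
(b) not (hourly-paid) — not satisfied.
(3): T AND F → false.
Overall: F OR F OR F → false.
Exception (no recent notice) — not satisfied.
Result: main false OR exception false → false.

No — not required.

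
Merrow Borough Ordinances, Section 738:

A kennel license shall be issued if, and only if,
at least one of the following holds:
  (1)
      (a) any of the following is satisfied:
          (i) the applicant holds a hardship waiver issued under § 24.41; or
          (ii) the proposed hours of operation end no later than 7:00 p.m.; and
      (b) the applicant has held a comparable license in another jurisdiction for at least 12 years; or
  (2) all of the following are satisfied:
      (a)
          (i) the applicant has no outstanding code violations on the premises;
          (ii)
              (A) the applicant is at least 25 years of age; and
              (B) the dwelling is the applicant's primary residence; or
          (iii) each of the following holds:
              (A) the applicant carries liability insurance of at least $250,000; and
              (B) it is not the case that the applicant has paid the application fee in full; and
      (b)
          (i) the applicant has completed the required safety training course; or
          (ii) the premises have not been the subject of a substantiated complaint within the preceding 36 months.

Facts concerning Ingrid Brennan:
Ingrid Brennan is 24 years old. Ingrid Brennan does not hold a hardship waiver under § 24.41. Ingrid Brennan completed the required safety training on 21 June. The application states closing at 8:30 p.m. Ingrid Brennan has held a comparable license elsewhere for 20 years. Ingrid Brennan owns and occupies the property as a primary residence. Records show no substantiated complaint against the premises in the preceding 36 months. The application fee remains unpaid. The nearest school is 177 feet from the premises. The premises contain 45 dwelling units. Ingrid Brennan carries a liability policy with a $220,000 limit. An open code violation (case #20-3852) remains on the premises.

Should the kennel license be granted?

(i) hardship waiver — not met.
(ii) closes by 7 p.m. — fails.
(a): F OR F → false.
(b) prior license ≥ 12 yr — met.
(1): F AND T → false.
(i) no code violations — not met.
(A) age ≥ 25 — fails.
(B) primary residence — satisfied.
(ii) = F AND T = false.
(A) insurance ≥ $250,000 — not met.
(B) not (fee paid) — satisfied.
(iii): F AND T → false.
So (a) is not satisfied (F OR F OR F).
(i) safety training — satisfied.
(ii) no complaint in 36 mo. — holds.
(b) = T OR T = true.
So (2) is not satisfied (F AND T).
Overall: F OR F → false.

No — denied.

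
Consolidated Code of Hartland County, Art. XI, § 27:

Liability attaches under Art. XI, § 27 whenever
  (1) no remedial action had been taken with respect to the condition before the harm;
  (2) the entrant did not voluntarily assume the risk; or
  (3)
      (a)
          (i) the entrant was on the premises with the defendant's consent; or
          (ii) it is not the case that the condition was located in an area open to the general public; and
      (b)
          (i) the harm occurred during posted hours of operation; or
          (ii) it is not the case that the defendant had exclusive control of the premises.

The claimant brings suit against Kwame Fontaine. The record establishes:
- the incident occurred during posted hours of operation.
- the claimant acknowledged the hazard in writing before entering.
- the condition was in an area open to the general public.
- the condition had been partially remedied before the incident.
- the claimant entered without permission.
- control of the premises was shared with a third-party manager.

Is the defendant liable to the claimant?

No — not liable.

(1) no remedial action — fails.
(2) no assumed risk — not satisfied.
(i) consent to enter — not satisfied.
(ii) not (public area) — fails.
So (a) is not satisfied (F OR F).
(i) during posted hours — met.
(ii) not (exclusive control) — satisfied.
(b) = T OR T = true.
(3): F AND T → false.
Overall = F OR F OR F = false.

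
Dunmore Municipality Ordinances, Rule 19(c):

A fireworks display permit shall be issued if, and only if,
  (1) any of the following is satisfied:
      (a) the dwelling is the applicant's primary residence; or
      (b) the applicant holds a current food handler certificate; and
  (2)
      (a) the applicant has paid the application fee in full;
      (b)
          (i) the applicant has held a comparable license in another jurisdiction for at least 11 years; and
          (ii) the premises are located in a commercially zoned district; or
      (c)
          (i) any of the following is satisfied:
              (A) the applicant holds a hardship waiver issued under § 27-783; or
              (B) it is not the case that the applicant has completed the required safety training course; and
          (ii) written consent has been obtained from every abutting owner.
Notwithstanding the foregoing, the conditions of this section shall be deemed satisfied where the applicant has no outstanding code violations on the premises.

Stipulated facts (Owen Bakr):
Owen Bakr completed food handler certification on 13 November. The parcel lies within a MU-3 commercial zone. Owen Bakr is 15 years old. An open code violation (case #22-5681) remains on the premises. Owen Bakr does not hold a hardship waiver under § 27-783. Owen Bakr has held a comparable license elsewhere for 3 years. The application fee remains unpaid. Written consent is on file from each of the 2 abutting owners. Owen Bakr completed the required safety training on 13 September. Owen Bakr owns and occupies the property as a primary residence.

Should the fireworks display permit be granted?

No — denied.

(a) primary residence — satisfied.
(b) food handler cert. — satisfied.
(1) = T OR T = true.
(a) fee paid — not met.
(i) prior license ≥ 11 yr — not met.
(ii) commercially zoned — holds.
So (b) is not satisfied (F AND T).
(A) hardship waiver — not satisfied.
(B) not (safety training) — not satisfied.
(i) = F OR F = false.
(ii) all abutters consent — holds.
(c) = F AND T = false.
(2) = F OR F OR F = false.
So Overall is not satisfied (T AND F).
Exception (no code violations) — not satisfied.
Result: main false OR exception false → false.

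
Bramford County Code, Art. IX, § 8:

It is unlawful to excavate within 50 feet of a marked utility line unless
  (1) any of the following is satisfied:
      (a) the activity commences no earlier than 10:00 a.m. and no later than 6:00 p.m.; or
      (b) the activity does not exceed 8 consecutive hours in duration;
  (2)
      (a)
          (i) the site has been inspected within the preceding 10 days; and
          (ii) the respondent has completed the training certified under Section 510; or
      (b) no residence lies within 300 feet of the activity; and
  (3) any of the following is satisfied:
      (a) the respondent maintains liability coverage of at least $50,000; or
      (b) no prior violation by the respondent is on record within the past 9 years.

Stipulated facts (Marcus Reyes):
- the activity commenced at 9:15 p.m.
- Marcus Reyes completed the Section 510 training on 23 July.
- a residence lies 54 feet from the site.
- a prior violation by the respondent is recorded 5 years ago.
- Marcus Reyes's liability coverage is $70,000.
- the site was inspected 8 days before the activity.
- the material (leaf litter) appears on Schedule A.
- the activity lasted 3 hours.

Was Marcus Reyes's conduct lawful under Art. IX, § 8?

(a) start within hours — fails.
(b) ≤ 8 hrs duration — met.
(1): F OR T → true.
(i) site inspected — satisfied.
(ii) training certified — satisfied.
(a): T AND T → true.
(b) no residence in 300 ft — not satisfied.
(2) = T OR F = true.
(a) coverage ≥ $50,000 — holds.
(b) no prior violation — not satisfied.
(3) = T OR F = true.
So Overall is satisfied (T AND T AND T).

Yes — lawful.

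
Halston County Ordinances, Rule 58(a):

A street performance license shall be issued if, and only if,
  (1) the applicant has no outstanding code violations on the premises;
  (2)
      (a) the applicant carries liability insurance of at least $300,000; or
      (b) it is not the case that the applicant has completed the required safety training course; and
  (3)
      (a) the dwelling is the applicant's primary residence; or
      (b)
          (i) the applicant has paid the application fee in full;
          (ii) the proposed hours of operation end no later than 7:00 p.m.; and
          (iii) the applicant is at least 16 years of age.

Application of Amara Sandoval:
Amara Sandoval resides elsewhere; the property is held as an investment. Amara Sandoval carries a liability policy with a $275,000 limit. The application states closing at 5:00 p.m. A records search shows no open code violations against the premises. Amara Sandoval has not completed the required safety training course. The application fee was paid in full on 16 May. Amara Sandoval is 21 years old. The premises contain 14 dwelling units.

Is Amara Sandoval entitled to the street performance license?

(1) no code violations — holds.
(a) insurance ≥ $300,000 — fails.
(b) not (safety training) — holds.
(2) = F OR T = true.
(a) primary residence — not met.
(i) fee paid — met.
(ii) closes by 7 p.m. — holds.
(iii) age ≥ 16 — holds.
(b) = T AND T AND T = true.
(3) = F OR T = true.
Overall: T AND T AND T → true.

Yes — granted.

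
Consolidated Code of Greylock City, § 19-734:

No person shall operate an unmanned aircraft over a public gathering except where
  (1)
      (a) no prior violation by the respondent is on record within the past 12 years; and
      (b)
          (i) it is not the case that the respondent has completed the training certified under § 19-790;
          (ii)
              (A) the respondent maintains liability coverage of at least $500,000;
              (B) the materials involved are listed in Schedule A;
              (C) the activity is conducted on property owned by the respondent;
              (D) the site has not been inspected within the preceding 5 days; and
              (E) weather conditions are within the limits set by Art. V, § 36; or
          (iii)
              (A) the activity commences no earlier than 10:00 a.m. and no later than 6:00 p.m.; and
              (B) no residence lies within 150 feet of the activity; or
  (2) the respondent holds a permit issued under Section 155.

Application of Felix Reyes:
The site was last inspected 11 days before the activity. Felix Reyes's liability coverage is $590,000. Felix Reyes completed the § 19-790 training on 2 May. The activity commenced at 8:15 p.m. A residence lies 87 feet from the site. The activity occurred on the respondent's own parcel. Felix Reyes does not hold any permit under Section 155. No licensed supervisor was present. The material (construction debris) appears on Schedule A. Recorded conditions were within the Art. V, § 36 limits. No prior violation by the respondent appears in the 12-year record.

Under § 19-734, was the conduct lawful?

Yes — lawful.

(a) no prior violation — holds.
(i) not (training certified) — not met.
(A) coverage ≥ $500,000 — satisfied.
(B) Schedule A material — met.
(C) own property — satisfied.
(D) not (site inspected) — met.
(E) weather ok — satisfied.
(ii) = T AND T AND T AND T AND T = true.
(A) start within hours — not satisfied.
(B) no residence in 150 ft — not satisfied.
(iii) = F AND F = false.
So (b) is satisfied (F OR T OR F).
(1) = T AND T = true.
(2) holds permit — fails.
So Overall is satisfied (T OR F).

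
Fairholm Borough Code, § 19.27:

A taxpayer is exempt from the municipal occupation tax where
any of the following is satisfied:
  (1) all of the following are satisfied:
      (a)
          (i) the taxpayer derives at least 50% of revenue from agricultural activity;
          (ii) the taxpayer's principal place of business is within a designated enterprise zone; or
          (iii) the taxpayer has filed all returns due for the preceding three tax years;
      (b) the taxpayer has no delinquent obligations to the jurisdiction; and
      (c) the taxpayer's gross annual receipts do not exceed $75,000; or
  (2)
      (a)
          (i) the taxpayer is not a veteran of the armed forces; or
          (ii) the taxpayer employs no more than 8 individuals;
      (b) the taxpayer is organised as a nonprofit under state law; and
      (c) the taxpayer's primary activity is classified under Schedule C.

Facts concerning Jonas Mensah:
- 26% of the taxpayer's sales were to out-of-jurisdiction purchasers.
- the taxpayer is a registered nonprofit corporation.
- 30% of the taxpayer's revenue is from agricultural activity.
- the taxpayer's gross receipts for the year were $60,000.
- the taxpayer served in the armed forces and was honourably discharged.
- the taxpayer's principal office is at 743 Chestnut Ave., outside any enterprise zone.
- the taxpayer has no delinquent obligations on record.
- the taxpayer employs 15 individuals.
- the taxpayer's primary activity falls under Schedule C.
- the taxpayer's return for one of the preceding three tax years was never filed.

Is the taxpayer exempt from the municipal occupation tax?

(i) ≥50% agricultural — fails.
(ii) in enterprise zone — not met.
(iii) returns current — fails.
So (a) is not satisfied (F OR F OR F).
(b) no delinquency — satisfied.
(c) receipts ≤ $75,000 — holds.
So (1) is not satisfied (F AND T AND T).
(i) not (veteran) — fails.
(ii) ≤ 8 employees — not met.
So (a) is not satisfied (F OR F).
(b) nonprofit — holds.
(c) Schedule C activity — holds.
(2) = F AND T AND T = false.
Overall = F OR F = false.

No — not exempt.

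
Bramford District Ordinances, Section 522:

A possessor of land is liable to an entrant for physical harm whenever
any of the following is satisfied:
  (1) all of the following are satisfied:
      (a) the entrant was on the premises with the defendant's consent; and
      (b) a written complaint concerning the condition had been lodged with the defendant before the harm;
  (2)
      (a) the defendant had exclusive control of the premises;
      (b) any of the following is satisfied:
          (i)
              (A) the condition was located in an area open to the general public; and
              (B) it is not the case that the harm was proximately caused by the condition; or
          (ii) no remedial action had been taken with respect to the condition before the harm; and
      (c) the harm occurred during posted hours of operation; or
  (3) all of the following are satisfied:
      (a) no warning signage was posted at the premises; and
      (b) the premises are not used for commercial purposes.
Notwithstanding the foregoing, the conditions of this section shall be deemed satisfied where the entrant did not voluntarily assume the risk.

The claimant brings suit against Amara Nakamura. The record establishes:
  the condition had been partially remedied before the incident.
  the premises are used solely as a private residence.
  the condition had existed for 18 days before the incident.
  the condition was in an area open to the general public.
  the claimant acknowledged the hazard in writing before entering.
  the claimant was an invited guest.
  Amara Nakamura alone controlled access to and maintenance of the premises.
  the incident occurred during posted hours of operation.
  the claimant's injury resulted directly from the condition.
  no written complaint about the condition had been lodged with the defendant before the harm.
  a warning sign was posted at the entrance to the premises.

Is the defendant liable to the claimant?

No — not liable.

(a) consent to enter — met.
(b) complaint lodged — fails.
(1) = T AND F = false.
(a) exclusive control — holds.
(A) public area — met.
(B) not (proximate cause) — not satisfied.
(i) = T AND F = false.
(ii) no remedial action — fails.
So (b) is not satisfied (F OR F).
(c) during posted hours — holds.
(2): T AND F AND T → false.
(a) no signage posted — fails.
(b) not (commercial use) — met.
So (3) is not satisfied (F AND T).
Overall = F OR F OR F = false.
Exception (no assumed risk) — not satisfied.
Result: main false OR exception false → false.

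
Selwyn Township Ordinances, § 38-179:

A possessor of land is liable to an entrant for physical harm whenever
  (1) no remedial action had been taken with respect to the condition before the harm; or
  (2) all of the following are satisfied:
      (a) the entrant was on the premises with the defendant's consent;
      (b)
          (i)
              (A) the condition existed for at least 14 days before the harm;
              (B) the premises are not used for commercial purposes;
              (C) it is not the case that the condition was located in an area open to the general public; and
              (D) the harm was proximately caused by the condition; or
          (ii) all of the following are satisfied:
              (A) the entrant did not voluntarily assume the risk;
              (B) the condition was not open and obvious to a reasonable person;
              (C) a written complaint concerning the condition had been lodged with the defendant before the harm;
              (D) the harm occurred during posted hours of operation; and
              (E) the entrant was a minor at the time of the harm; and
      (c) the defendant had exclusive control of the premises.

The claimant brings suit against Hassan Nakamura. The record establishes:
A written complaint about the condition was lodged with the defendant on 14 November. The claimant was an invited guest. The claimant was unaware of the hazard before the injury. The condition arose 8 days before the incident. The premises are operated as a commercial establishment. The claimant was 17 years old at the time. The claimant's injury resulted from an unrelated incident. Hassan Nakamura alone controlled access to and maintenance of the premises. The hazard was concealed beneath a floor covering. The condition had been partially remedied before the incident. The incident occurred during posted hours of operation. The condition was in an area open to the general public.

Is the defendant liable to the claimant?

(1) no remedial action — not met.
(a) consent to enter — met.
(A) condition ≥14 days old — fails.
(B) not (commercial use) — not met.
(C) not (public area) — fails.
(D) proximate cause — not satisfied.
(i) = F AND F AND F AND F = false.
(A) no assumed risk — satisfied.
(B) not open/obvious — met.
(C) complaint lodged — holds.
(D) during posted hours — met.
(E) entrant a minor — met.
So (ii) is satisfied (T AND T AND T AND T AND T).
(b): F OR T → true.
(c) exclusive control — met.
(2): T AND T AND T → true.
Overall: F OR T → true.

Yes — liable.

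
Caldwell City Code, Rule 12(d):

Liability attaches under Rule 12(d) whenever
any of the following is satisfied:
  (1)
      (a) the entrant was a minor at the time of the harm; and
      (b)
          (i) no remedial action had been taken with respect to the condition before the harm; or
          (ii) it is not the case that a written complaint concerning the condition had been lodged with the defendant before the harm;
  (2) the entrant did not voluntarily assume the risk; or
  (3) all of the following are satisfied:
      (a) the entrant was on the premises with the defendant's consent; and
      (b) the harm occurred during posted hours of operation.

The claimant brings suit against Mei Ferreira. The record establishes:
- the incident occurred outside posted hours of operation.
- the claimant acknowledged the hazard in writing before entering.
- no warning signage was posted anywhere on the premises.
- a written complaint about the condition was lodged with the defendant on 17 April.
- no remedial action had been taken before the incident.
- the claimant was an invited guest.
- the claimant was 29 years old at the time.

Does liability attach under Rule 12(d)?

(a) entrant a minor — not satisfied.
(i) no remedial action — met.
(ii) not (complaint lodged) — not satisfied.
(b) = T OR F = true.
(1) = F AND T = false.
(2) no assumed risk — not satisfied.
(a) consent to enter — met.
(b) during posted hours — fails.
So (3) is not satisfied (T AND F).
So Overall is not satisfied (F OR F OR F).

No — not liable.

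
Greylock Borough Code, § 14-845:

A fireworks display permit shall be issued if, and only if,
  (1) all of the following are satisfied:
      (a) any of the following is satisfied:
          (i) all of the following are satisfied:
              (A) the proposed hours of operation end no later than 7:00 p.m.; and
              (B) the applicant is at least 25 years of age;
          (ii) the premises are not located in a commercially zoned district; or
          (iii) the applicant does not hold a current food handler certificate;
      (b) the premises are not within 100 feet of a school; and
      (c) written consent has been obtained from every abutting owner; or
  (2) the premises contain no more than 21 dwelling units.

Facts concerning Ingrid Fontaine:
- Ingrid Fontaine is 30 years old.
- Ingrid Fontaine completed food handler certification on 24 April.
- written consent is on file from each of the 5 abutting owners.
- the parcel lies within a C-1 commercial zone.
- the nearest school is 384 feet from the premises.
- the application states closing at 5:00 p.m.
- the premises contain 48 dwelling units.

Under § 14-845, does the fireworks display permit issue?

Yes — granted.

(A) closes by 7 p.m. — holds.
(B) age ≥ 25 — satisfied.
So (i) is satisfied (T AND T).
(ii) not (commercially zoned) — fails.
(iii) not (food handler cert.) — not met.
(a): T OR F OR F → true.
(b) ≥100 ft from school — met.
(c) all abutters consent — satisfied.
(1) = T AND T AND T = true.
(2) ≤ 21 units — not met.
Overall = T OR F = true.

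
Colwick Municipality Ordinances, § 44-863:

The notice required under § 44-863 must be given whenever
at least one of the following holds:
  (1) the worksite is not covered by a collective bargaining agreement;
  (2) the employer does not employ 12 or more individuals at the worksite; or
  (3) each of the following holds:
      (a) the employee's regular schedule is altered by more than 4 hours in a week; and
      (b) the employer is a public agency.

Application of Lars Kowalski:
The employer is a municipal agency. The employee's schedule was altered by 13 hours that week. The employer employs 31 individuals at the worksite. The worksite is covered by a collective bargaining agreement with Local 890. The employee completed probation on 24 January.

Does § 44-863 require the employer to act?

Yes — required.

(1) no CBA — not satisfied.
(2) not (≥ 12 at site) — fails.
(a) schedule shift > 4h — holds.
(b) public agency — satisfied.
(3): T AND T → true.
Overall: F OR F OR T → true.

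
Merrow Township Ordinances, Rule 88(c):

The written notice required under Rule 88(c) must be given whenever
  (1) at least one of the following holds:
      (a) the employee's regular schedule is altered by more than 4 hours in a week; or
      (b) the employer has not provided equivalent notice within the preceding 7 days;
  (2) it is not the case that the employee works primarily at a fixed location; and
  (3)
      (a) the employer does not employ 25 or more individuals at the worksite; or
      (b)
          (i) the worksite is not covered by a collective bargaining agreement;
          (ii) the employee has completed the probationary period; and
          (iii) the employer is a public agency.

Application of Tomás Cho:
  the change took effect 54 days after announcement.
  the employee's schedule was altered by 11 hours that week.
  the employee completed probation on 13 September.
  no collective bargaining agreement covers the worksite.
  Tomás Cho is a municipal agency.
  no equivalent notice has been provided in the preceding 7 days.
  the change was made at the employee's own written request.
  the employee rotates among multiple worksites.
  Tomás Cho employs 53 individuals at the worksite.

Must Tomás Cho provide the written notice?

(a) schedule shift > 4h — holds.
(b) no recent notice — met.
So (1) is satisfied (T OR T).
(2) not (fixed location) — holds.
(a) not (≥ 25 at site) — not satisfied.
(i) no CBA — holds.
(ii) past probation — holds.
(iii) public agency — satisfied.
(b) = T AND T AND T = true.
(3): F OR T → true.
So Overall is satisfied (T AND T AND T).

Yes — required.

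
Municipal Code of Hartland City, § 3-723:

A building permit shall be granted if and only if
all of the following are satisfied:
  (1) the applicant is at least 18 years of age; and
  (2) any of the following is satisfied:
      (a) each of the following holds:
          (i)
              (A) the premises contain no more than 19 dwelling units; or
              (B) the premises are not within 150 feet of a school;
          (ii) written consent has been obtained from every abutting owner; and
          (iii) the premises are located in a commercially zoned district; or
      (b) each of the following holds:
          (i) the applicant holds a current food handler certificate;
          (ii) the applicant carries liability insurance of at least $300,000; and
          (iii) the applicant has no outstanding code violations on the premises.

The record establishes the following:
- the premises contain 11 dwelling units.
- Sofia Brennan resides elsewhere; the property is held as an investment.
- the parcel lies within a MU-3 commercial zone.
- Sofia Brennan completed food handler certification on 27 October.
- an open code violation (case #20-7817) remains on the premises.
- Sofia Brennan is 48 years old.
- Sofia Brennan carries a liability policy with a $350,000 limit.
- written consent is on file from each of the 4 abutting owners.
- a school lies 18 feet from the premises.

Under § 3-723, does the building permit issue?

(1) age ≥ 18 — satisfied.
(A) ≤ 19 units — satisfied.
(B) ≥150 ft from school — not satisfied.
So (i) is satisfied (T OR F).
(ii) all abutters consent — met.
(iii) commercially zoned — satisfied.
(a): T AND T AND T → true.
(i) food handler cert. — satisfied.
(ii) insurance ≥ $300,000 — holds.
(iii) no code violations — not satisfied.
So (b) is not satisfied (T AND T AND F).
So (2) is satisfied (T OR F).
So Overall is satisfied (T AND T).

Yes — granted.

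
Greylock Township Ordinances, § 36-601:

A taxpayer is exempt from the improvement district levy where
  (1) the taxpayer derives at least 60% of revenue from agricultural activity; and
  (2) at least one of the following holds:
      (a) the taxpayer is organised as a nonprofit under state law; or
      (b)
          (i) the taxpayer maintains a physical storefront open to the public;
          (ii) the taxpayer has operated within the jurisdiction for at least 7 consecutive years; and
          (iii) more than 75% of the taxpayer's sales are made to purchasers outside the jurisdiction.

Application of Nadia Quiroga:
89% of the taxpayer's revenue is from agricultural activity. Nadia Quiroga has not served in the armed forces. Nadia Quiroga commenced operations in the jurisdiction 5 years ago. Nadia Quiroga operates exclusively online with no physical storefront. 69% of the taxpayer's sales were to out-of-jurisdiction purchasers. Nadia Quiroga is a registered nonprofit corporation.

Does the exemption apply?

Yes — exempt.

(1) ≥60% agricultural — met.
(a) nonprofit — holds.
(i) has storefront — not met.
(ii) ≥ 7 yrs in jurisdiction — not satisfied.
(iii) >75% out-of-jur. sales — fails.
So (b) is not satisfied (F AND F AND F).
So (2) is satisfied (T OR F).
Overall: T AND T → true.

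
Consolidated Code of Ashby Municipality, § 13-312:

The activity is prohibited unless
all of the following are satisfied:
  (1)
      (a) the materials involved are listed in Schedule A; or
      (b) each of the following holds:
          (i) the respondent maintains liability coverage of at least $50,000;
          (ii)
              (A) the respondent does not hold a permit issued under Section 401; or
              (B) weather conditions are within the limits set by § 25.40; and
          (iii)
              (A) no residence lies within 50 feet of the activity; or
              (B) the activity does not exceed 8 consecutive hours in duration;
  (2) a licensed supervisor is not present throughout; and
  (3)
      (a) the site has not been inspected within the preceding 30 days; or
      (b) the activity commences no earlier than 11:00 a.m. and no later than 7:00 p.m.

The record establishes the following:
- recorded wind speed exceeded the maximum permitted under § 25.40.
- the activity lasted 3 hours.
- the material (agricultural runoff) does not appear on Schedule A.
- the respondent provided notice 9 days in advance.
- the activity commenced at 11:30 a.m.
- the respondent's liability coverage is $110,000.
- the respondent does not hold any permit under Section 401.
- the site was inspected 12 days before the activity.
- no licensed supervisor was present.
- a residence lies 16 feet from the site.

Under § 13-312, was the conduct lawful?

(a) Schedule A material — not satisfied.
(i) coverage ≥ $50,000 — holds.
(A) not (holds permit) — met.
(B) weather ok — not satisfied.
(ii) = T OR F = true.
(A) no residence in 50 ft — not satisfied.
(B) ≤ 8 hrs duration — met.
(iii) = F OR T = true.
(b): T AND T AND T → true.
(1): F OR T → true.
(2) not (supervisor present) — holds.
(a) not (site inspected) — not satisfied.
(b) start within hours — met.
(3): F OR T → true.
Overall = T AND T AND T = true.

Yes — lawful.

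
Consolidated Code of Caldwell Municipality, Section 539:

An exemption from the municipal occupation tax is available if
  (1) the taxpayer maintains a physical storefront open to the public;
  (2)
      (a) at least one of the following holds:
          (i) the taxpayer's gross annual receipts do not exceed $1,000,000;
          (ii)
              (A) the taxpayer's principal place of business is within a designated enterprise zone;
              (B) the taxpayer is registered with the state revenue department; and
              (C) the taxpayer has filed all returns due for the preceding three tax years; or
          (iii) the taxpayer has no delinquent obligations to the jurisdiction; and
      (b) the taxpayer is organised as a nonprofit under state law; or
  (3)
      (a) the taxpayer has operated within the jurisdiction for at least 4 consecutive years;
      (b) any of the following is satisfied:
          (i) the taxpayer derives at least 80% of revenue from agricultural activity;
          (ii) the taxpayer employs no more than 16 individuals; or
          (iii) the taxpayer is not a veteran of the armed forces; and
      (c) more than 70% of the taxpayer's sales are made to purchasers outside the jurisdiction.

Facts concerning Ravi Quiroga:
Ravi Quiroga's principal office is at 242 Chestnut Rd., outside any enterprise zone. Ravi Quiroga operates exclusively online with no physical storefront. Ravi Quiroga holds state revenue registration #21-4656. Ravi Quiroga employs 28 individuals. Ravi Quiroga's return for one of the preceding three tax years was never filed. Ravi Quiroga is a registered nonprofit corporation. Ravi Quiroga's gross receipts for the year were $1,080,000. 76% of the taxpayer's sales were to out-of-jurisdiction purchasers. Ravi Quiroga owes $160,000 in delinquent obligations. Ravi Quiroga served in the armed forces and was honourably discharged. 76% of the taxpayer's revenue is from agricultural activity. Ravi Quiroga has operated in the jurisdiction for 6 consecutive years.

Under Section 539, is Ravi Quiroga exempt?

(1) has storefront — not met.
(i) receipts ≤ $1,000,000 — fails.
(A) in enterprise zone — not satisfied.
(B) state-registered — met.
(C) returns current — not met.
(ii): F AND T AND F → false.
(iii) no delinquency — fails.
So (a) is not satisfied (F OR F OR F).
(b) nonprofit — satisfied.
(2) = F AND T = false.
(a) ≥ 4 yrs in jurisdiction — satisfied.
(i) ≥80% agricultural — not met.
(ii) ≤ 16 employees — not satisfied.
(iii) not (veteran) — not met.
(b) = F OR F OR F = false.
(c) >70% out-of-jur. sales — holds.
(3) = T AND F AND T = false.
Overall = F OR F OR F = false.

No — not exempt.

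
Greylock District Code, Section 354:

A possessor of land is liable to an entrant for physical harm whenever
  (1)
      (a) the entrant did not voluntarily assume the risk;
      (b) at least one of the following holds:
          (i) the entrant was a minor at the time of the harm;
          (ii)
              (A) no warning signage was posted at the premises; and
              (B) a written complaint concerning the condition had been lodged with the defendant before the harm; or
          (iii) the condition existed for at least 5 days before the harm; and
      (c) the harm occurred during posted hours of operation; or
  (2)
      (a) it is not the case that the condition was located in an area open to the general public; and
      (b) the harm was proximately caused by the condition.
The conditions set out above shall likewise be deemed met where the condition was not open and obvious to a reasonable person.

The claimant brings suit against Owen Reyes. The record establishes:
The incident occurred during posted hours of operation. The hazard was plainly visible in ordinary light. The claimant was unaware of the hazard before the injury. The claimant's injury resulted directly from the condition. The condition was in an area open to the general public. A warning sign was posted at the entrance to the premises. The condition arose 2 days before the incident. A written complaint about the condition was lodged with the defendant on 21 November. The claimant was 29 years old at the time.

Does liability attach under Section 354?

No — not liable.

(a) no assumed risk — holds.
(i) entrant a minor — fails.
(A) no signage posted — not satisfied.
(B) complaint lodged — holds.
So (ii) is not satisfied (F AND T).
(iii) condition ≥5 days old — not met.
(b): F OR F OR F → false.
(c) during posted hours — holds.
(1): T AND F AND T → false.
(a) not (public area) — not satisfied.
(b) proximate cause — satisfied.
(2) = F AND T = false.
Overall: F OR F → false.
Exception (not open/obvious) — not satisfied.
Result: main false OR exception false → false.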